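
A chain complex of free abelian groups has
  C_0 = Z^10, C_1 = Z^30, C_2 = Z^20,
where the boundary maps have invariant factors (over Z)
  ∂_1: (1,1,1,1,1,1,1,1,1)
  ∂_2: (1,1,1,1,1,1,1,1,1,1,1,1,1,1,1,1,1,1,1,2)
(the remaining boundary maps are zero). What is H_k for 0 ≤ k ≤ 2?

H_0: b_0 = 10 − 0 − 9 = 1; torsion from ∂_1 factors > 1: none. So H_0 ≅ Z.
H_1: b_1 = 30 − 9 − 20 = 1; torsion from ∂_2 factors > 1: [2]. So H_1 ≅ Z ⊕ Z/2Z.
H_2: b_2 = 20 − 20 − 0 = 0; torsion from ∂_3 factors > 1: none. So H_2 ≅ 0.

H_0 ≅ Z,  H_1 ≅ Z ⊕ Z/2Z,  H_2 = 0.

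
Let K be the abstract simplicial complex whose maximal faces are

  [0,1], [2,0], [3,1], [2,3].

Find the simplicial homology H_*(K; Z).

We work with the vertex ordering 0 < 1 < 2 < 3. The simplices of K, each written with vertices in increasing order, are:

  0-simplices (4): [0], [1], [2], [3]
  1-simplices (4): [0,1], [0,2], [1,3], [2,3]

giving chain groups C_0 ≅ Z^4, C_1 ≅ Z^4.

∂_1: C_1 → C_0 is given by ∂[p,q] = [q] − [p]. For instance
  ∂[0,2] = [2] − [0].
The resulting 4×4 matrix has rank 3, and its Smith normal form has invariant factors (1,1,1).

Reading off H_k = ker ∂_k / im ∂_{k+1}:

  H_0: rank C_0 − rank ∂_1 = 4 − 3 = 1, and the invariant factors of ∂_1 are all 1, so H_0 = Z.
  H_1: rank ker ∂_1 − rank ∂_2 = (4 − 3) − 0 = 1, and there is no ∂_2, so H_1 = Z.

As a check, the Euler characteristic is 4 − 4 = 0, which agrees with 1 − 1 = 0.
(K is a triangulation of the circle S^1.)

H_0 ≅ Z,  H_1 ≅ Z.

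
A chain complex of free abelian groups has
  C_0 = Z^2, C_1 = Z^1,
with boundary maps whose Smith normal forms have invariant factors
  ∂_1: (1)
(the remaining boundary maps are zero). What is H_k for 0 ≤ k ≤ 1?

H_0: b_0 = 2 − 0 − 1 = 1; torsion from ∂_1 factors > 1: none. So H_0 = Z.
H_1: b_1 = 1 − 1 − 0 = 0; torsion from ∂_2 factors > 1: none. So H_1 = 0.

H_0 = Z,  H_1 = 0.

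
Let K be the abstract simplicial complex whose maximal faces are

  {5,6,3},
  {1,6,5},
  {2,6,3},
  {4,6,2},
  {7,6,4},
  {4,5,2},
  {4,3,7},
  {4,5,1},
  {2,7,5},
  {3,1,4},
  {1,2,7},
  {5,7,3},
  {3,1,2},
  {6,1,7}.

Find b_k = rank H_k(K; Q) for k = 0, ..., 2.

Take the total order 1 < 2 < 3 < 4 < 5 < 6 < 7 on the vertex set. Then K (dimension 2) consists of the simplices:

  0-simplices (7): [1], [2], [3], [4], [5], [6], [7]
  1-simplices (21): [1,2], [1,3], [1,4], [1,5], [1,6], [1,7], [2,3], [2,4], [2,5], [2,6], [2,7], [3,4], [3,5], [3,6], [3,7], [4,5], [4,6], [4,7], [5,6], [5,7], [6,7]
  2-simplices (14): [1,2,3], [1,2,7], [1,3,4], [1,4,5], [1,5,6], [1,6,7], [2,3,6], [2,4,5], [2,4,6], [2,5,7], [3,4,7], [3,5,6], [3,5,7], [4,6,7]

so the chain groups are C_0 ≅ Z^7, C_1 ≅ Z^21, C_2 ≅ Z^14.

The boundary map ∂_1: C_1 → C_0 maps an edge to its endpoints' difference, ∂[p,q] = q − p.
As a 7×21 matrix over Z this has rank 6, with invariant factors (1,1,1,1,1,1).

The boundary map ∂_2: C_2 → C_1 acts by ∂[p,q,r] = [q,r] − [p,r] + [p,q]. For instance
  ∂[1,5,6] = [5,6] − [1,6] + [1,5],
  ∂[2,3,6] = [3,6] − [2,6] + [2,3].
The resulting 21×14 matrix has rank 13, and its Smith normal form has invariant factors (1,1,1,1,1,1,1,1,1,1,1,1,1).

Now H_k = ker ∂_k / im ∂_{k+1}, so:

  H_0: rank C_0 − rank ∂_1 = 7 − 6 = 1, and the invariant factors of ∂_1 are all 1, so H_0 = Z.
  H_1: rank ker ∂_1 − rank ∂_2 = (21 − 6) − 13 = 2, and the invariant factors of ∂_2 are all 1, so H_1 = Z^2.
  H_2: rank ker ∂_2 − rank ∂_3 = (14 − 13) − 0 = 1, and there is no ∂_3, so H_2 = Z.

Hence the Betti numbers are b_0 = 1, b_1 = 2, b_2 = 1.

b_0 = 1, b_1 = 2, b_2 = 1.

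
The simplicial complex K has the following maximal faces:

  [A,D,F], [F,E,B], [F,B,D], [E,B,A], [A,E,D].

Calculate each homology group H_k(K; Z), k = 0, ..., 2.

Fix the vertex order A < B < D < E < F and write every simplex with vertices in increasing order. Then dim K = 2 and the simplices of K are:

  0-simplices (5): A, B, D, E, F
  1-simplices (10): AB, AD, AE, AF, BD, BE, BF, DE, DF, EF
  2-simplices (5): ABE, ADE, ADF, BDF, BEF

so the chain groups are C_0 ≅ Z^5, C_1 ≅ Z^10, C_2 ≅ Z^5.

Boundary ∂_1: C_1 → C_0 maps an edge to its endpoints' difference, ∂[p,q] = q − p. For instance
  ∂BD = D − B.
This gives a 5×10 integer matrix of rank 4; reducing to Smith normal form yields diagonal entries (1,1,1,1).

Boundary ∂_2: C_2 → C_1 sends each 2-simplex [p,q,r] to [q,r] − [p,r] + [p,q]. For instance
  ∂ABE = BE − AE + AB,
  ∂BDF = DF − BF + BD.
This gives a 10×5 integer matrix of rank 5; reducing to Smith normal form yields diagonal entries (1,1,1,1,1).

Computing H_k = (kernel of ∂_k) / (image of ∂_{k+1}):

  H_0: rank C_0 − rank ∂_1 = 5 − 4 = 1, and the invariant factors of ∂_1 are all 1, so H_0 = Z.
  H_1: rank ker ∂_1 − rank ∂_2 = (10 − 4) − 5 = 1, and the invariant factors of ∂_2 are all 1, so H_1 = Z.
  H_2: rank ker ∂_2 − rank ∂_3 = (5 − 5) − 0 = 0, and there is no ∂_3, so H_2 = 0.

As a check, the Euler characteristic is 5 − 10 + 5 = 0, which agrees with 1 − 1 + 0 = 0.
(K is a triangulation of the Möbius band.)

H_0 ≅ Z,  H_1 ≅ Z,  H_2 = 0.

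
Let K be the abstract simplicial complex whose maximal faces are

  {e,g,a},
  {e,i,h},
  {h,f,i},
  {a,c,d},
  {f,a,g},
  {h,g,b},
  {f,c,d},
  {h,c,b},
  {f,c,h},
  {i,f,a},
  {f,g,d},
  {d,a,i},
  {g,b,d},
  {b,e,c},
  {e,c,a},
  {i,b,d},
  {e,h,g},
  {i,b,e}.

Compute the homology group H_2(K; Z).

Take the total order a < b < c < d < e < f < g < h < i on the vertex set. Then K (dimension 2) consists of the simplices:

  0-simplices (9): a, b, c, d, e, f, g, h, i
  1-simplices (27): ac, ad, ae, af, ag, ai, bc, bd, be, bg, bh, bi, cd, ce, cf, ch, df, dg, di, eg, eh, ei, fg, fh, fi, gh, hi
  2-simplices (18): acd, ace, adi, aeg, afg, afi, bce, bch, bdg, bdi, bei, bgh, cdf, cfh, dfg, egh, ehi, fhi

so the chain groups are C_0 ≅ Z^9, C_1 ≅ Z^27, C_2 ≅ Z^18.

The boundary map ∂_1: C_1 → C_0 maps an edge to its endpoints' difference, ∂[p,q] = q − p. For instance
  ∂dg = g − d.
This gives a 9×27 integer matrix of rank 8; reducing to Smith normal form yields diagonal entries (1,1,1,1,1,1,1,1).

∂_2: C_2 → C_1 acts by ∂[p,q,r] = [q,r] − [p,r] + [p,q]. For instance
  ∂dfg = fg − dg + df,
  ∂afi = fi − ai + af.
As a 27×18 matrix over Z this has rank 18, with invariant factors (1,1,1,1,1,1,1,1,1,1,1,1,1,1,1,1,1,2).

Reading off H_k = ker ∂_k / im ∂_{k+1}:

  H_2: rank ker ∂_2 − rank ∂_3 = (18 − 18) − 0 = 0, and there is no ∂_3, so H_2 = 0.

H_2 = 0.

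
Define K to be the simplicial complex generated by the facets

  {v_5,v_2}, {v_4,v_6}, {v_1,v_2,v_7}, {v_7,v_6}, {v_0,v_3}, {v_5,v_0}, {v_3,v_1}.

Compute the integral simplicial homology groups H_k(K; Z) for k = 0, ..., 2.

H_0 ≅ Z,  H_1 ≅ Z,  H_2 = 0.

We work with the vertex ordering v_0 < v_1 < v_2 < v_3 < v_4 < v_5 < v_6 < v_7. The simplices of K, each written with vertices in increasing order, are:

  0-simplices (8): [v_0], [v_1], [v_2], [v_3], [v_4], [v_5], [v_6], [v_7]
  1-simplices (9): [v_0,v_3], [v_0,v_5], [v_1,v_2], [v_1,v_3], [v_1,v_7], [v_2,v_5], [v_2,v_7], [v_4,v_6], [v_6,v_7]
  2-simplices (1): [v_1,v_2,v_7]

so the chain groups are C_0 ≅ Z^8, C_1 ≅ Z^9, C_2 ≅ Z^1.

Boundary ∂_1: C_1 → C_0 maps an edge to its endpoints' difference, ∂[p,q] = q − p.
The 8×9 boundary matrix has rank 7 and Smith normal form diag(1,1,1,1,1,1,1).

The boundary map ∂_2: C_2 → C_1 acts by ∂[p,q,r] = [q,r] − [p,r] + [p,q]. For instance
  ∂[v_1,v_2,v_7] = [v_2,v_7] − [v_1,v_7] + [v_1,v_2].
As a 9×1 matrix over Z this has rank 1, with invariant factors (1).

Reading off H_k = ker ∂_k / im ∂_{k+1}:

  H_0: rank C_0 − rank ∂_1 = 8 − 7 = 1, and the invariant factors of ∂_1 are all 1, so H_0 = Z.
  H_1: rank ker ∂_1 − rank ∂_2 = (9 − 7) − 1 = 1, and the invariant factors of ∂_2 are all 1, so H_1 = Z.
  H_2: rank ker ∂_2 − rank ∂_3 = (1 − 1) − 0 = 0, and there is no ∂_3, so H_2 = 0.

As a check, the Euler characteristic is 8 − 9 + 1 = 0, which agrees with 1 − 1 + 0 = 0.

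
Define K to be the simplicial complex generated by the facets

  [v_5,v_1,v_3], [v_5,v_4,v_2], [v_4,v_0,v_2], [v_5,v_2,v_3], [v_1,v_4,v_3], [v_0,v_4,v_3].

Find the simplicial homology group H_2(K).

H_2 = 0.

We work with the vertex ordering v_0 < v_1 < v_2 < v_3 < v_4 < v_5. The simplices of K, each written with vertices in increasing order, are:

  0-simplices (6): [v_0], [v_1], [v_2], [v_3], [v_4], [v_5]
  1-simplices (12): [v_0,v_2], [v_0,v_3], [v_0,v_4], [v_1,v_3], [v_1,v_4], [v_1,v_5], [v_2,v_3], [v_2,v_4], [v_2,v_5], [v_3,v_4], [v_3,v_5], [v_4,v_5]
  2-simplices (6): [v_0,v_2,v_4], [v_0,v_3,v_4], [v_1,v_3,v_4], [v_1,v_3,v_5], [v_2,v_3,v_5], [v_2,v_4,v_5]

Hence C_0 ≅ Z^6, C_1 ≅ Z^12, C_2 ≅ Z^6.

The boundary map ∂_1: C_1 → C_0 maps an edge to its endpoints' difference, ∂[p,q] = q − p. For instance
  ∂[v_3,v_5] = [v_5] − [v_3].
The resulting 6×12 matrix has rank 5, and its Smith normal form has invariant factors (1,1,1,1,1).

The boundary map ∂_2: C_2 → C_1 maps a triangle to the signed sum of its edges. For instance
  ∂[v_0,v_2,v_4] = [v_2,v_4] − [v_0,v_4] + [v_0,v_2],
  ∂[v_0,v_3,v_4] = [v_3,v_4] − [v_0,v_4] + [v_0,v_3].
This gives a 12×6 integer matrix of rank 6; reducing to Smith normal form yields diagonal entries (1,1,1,1,1,1).

From H_k ≅ ker(∂_k) / im(∂_{k+1}) we obtain:

  H_2: rank ker ∂_2 − rank ∂_3 = (6 − 6) − 0 = 0, and there is no ∂_3, so H_2 = 0.

(K is a triangulation of the cylinder S^1 x I.)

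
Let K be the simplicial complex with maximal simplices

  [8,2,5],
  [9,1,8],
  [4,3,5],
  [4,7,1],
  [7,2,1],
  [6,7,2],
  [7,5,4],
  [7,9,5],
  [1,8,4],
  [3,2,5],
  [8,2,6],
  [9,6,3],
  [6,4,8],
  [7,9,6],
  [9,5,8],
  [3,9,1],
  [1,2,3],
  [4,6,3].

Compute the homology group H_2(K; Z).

Fix the vertex order 1 < 2 < 3 < 4 < 5 < 6 < 7 < 8 < 9 and write every simplex with vertices in increasing order. Then dim K = 2 and the simplices of K are:

  0-simplices (9): [1], [2], [3], [4], [5], [6], [7], [8], [9]
  1-simplices (27): (27 of them)
  2-simplices (18): [1,2,3], [1,2,7], [1,3,9], [1,4,7], [1,4,8], [1,8,9], [2,3,5], [2,5,8], [2,6,7], [2,6,8], [3,4,5], [3,4,6], [3,6,9], [4,5,7], [4,6,8], [5,7,9], [5,8,9], [6,7,9]

Hence C_0 ≅ Z^9, C_1 ≅ Z^27, C_2 ≅ Z^18.

∂_1: C_1 → C_0 maps an edge to its endpoints' difference, ∂[p,q] = q − p. For instance
  ∂[2,7] = [7] − [2].
The resulting 9×27 matrix has rank 8, and its Smith normal form has invariant factors (1,1,1,1,1,1,1,1).

The boundary map ∂_2: C_2 → C_1 maps a triangle to the signed sum of its edges. For instance
  ∂[1,2,7] = [2,7] − [1,7] + [1,2],
  ∂[5,7,9] = [7,9] − [5,9] + [5,7].
The 27×18 boundary matrix has rank 17 and Smith normal form diag(1,1,1,1,1,1,1,1,1,1,1,1,1,1,1,1,1).

Reading off H_k = ker ∂_k / im ∂_{k+1}:

  H_2: rank ker ∂_2 − rank ∂_3 = (18 − 17) − 0 = 1, and there is no ∂_3, so H_2 ≅ Z.

H_2 = Z.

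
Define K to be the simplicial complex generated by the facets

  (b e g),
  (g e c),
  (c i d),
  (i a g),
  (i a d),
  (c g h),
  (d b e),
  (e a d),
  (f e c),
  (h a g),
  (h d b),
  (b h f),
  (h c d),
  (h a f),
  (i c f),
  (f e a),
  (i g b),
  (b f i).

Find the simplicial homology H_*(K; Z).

H_0 ≅ Z,  H_1 ≅ Z^2,  H_2 ≅ Z.

Order the vertices as a < b < c < d < e < f < g < h < i. Listing each simplex with vertices in this order, K has dimension 2 with simplices:

  0-simplices (9): a, b, c, d, e, f, g, h, i
  1-simplices (27): ad, ae, af, ag, ah, ai, bd, be, bf, bg, bh, bi, cd, ce, cf, cg, ch, ci, de, dh, di, ef, eg, fh, fi, gh, gi
  2-simplices (18): ade, adi, aef, afh, agh, agi, bde, bdh, beg, bfh, bfi, bgi, cdh, cdi, cef, ceg, cfi, cgh

Hence C_0 ≅ Z^9, C_1 ≅ Z^27, C_2 ≅ Z^18.

The boundary map ∂_1: C_1 → C_0 is given by ∂[p,q] = [q] − [p].
The resulting 9×27 matrix has rank 8, and its Smith normal form has invariant factors (1,1,1,1,1,1,1,1).

Boundary ∂_2: C_2 → C_1 maps a triangle to the signed sum of its edges. For instance
  ∂ade = de − ae + ad,
  ∂adi = di − ai + ad.
The resulting 27×18 matrix has rank 17, and its Smith normal form has invariant factors (1,1,1,1,1,1,1,1,1,1,1,1,1,1,1,1,1).

Computing H_k = (kernel of ∂_k) / (image of ∂_{k+1}):

  H_0: rank C_0 − rank ∂_1 = 9 − 8 = 1, and the invariant factors of ∂_1 are all 1, so H_0 ≅ Z.
  H_1: rank ker ∂_1 − rank ∂_2 = (27 − 8) − 17 = 2, and the invariant factors of ∂_2 are all 1, so H_1 ≅ Z^2.
  H_2: rank ker ∂_2 − rank ∂_3 = (18 − 17) − 0 = 1, and there is no ∂_3, so H_2 ≅ Z.

As a check, the Euler characteristic is 9 − 27 + 18 = 0, which agrees with 1 − 2 + 1 = 0.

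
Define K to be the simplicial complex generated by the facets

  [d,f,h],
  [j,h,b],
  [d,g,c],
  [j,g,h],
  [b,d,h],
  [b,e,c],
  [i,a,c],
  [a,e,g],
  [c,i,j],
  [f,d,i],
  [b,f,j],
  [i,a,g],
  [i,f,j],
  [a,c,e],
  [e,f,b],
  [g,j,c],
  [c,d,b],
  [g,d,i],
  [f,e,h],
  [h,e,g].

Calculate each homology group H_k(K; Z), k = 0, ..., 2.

Order the vertices as a < b < c < d < e < f < g < h < i < j. Listing each simplex with vertices in this order, K has dimension 2 with simplices:

  0-simplices (10): a, b, c, d, e, f, g, h, i, j
  1-simplices (30): ac, ae, ag, ai, bc, bd, be, bf, bh, bj, cd, ce, cg, ci, cj, df, dg, dh, di, ef, eg, eh, fh, fi, fj, gh, gi, gj, hj, ij
  2-simplices (20): ace, aci, aeg, agi, bcd, bce, bdh, bef, bfj, bhj, cdg, cgj, cij, dfh, dfi, dgi, efh, egh, fij, ghj

Hence C_0 ≅ Z^10, C_1 ≅ Z^30, C_2 ≅ Z^20.

∂_1: C_1 → C_0 sends each edge [p,q] (with p < q) to q − p.
The resulting 10×30 matrix has rank 9, and its Smith normal form has invariant factors (1,1,1,1,1,1,1,1,1).

∂_2: C_2 → C_1 maps a triangle to the signed sum of its edges. For instance
  ∂cij = ij − cj + ci,
  ∂egh = gh − eh + eg.
This gives a 30×20 integer matrix of rank 20; reducing to Smith normal form yields diagonal entries (1,1,1,1,1,1,1,1,1,1,1,1,1,1,1,1,1,1,1,2).

Reading off H_k = ker ∂_k / im ∂_{k+1}:

  H_0: rank C_0 − rank ∂_1 = 10 − 9 = 1, and the invariant factors of ∂_1 are all 1, so H_0 = Z.
  H_1: rank ker ∂_1 − rank ∂_2 = (30 − 9) − 20 = 1, and ∂_2 has invariant factor 2 > 1, so H_1 = Z ⊕ Z/2.
  H_2: rank ker ∂_2 − rank ∂_3 = (20 − 20) − 0 = 0, and there is no ∂_3, so H_2 = 0.

(K is a triangulation of the Klein bottle.)

H_0 = Z,  H_1 = Z ⊕ Z/2,  H_2 = 0.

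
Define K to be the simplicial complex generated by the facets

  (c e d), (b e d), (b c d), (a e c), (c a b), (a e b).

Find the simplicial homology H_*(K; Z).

Take the total order a < b < c < d < e on the vertex set. Then K (dimension 2) consists of the simplices:

  0-simplices (5): a, b, c, d, e
  1-simplices (9): ab, ac, ae, bc, bd, be, cd, ce, de
  2-simplices (6): abc, abe, ace, bcd, bde, cde

so the chain groups are C_0 ≅ Z^5, C_1 ≅ Z^9, C_2 ≅ Z^6.

Boundary ∂_1: C_1 → C_0 is given by ∂[p,q] = [q] − [p]. For instance
  ∂ac = c − a.
The resulting 5×9 matrix has rank 4, and its Smith normal form has invariant factors (1,1,1,1).

The boundary map ∂_2: C_2 → C_1 acts by ∂[p,q,r] = [q,r] − [p,r] + [p,q]. For instance
  ∂cde = de − ce + cd,
  ∂abe = be − ae + ab.
The 9×6 boundary matrix has rank 5 and Smith normal form diag(1,1,1,1,1).

From H_k ≅ ker(∂_k) / im(∂_{k+1}) we obtain:

  H_0: rank C_0 − rank ∂_1 = 5 − 4 = 1, and the invariant factors of ∂_1 are all 1, so H_0 = Z.
  H_1: rank ker ∂_1 − rank ∂_2 = (9 − 4) − 5 = 0, and the invariant factors of ∂_2 are all 1, so H_1 = 0.
  H_2: rank ker ∂_2 − rank ∂_3 = (6 − 5) − 0 = 1, and there is no ∂_3, so H_2 = Z.

(K is a triangulation of the 2-sphere S^2.)

H_0 = Z,  H_1 = 0,  H_2 = Z.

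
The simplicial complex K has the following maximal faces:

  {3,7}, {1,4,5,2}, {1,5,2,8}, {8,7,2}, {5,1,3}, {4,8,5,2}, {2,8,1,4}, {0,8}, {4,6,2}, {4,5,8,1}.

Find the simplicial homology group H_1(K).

H_1 ≅ Z.

Take the total order 0 < 1 < 2 < 3 < 4 < 5 < 6 < 7 < 8 on the vertex set. Then K (dimension 3) consists of the simplices:

  0-simplices (9): [0], [1], [2], [3], [4], [5], [6], [7], [8]
  1-simplices (18): [0,8], [1,2], [1,3], [1,4], [1,5], [1,8], [2,4], [2,5], [2,6], [2,7], [2,8], [3,5], [3,7], [4,5], [4,6], [4,8], [5,8], [7,8]
  2-simplices (13): [1,2,4], [1,2,5], [1,2,8], [1,3,5], [1,4,5], [1,4,8], [1,5,8], [2,4,5], [2,4,6], [2,4,8], [2,5,8], [2,7,8], [4,5,8]
  3-simplices (5): [1,2,4,5], [1,2,4,8], [1,2,5,8], [1,4,5,8], [2,4,5,8]

giving chain groups C_0 ≅ Z^9, C_1 ≅ Z^18, C_2 ≅ Z^13, C_3 ≅ Z^5.

The boundary map ∂_1: C_1 → C_0 is given by ∂[p,q] = [q] − [p]. For instance
  ∂[2,6] = [6] − [2].
This gives a 9×18 integer matrix of rank 8; reducing to Smith normal form yields diagonal entries (1,1,1,1,1,1,1,1).

Boundary ∂_2: C_2 → C_1 sends each 2-simplex [p,q,r] to [q,r] − [p,r] + [p,q]. For instance
  ∂[1,4,5] = [4,5] − [1,5] + [1,4],
  ∂[1,2,8] = [2,8] − [1,8] + [1,2].
As a 18×13 matrix over Z this has rank 9, with invariant factors (1,1,1,1,1,1,1,1,1).

The boundary map ∂_3: C_3 → C_2 sends each 3-simplex σ to the alternating sum Σ_i (−1)^i (σ with its i-th vertex removed). For instance
  ∂[1,2,4,5] = [2,4,5] − [1,4,5] + [1,2,5] − [1,2,4],
  ∂[2,4,5,8] = [4,5,8] − [2,5,8] + [2,4,8] − [2,4,5].
As a 13×5 matrix over Z this has rank 4, with invariant factors (1,1,1,1).

Now H_k = ker ∂_k / im ∂_{k+1}, so:

  H_1: rank ker ∂_1 − rank ∂_2 = (18 − 8) − 9 = 1, and the invariant factors of ∂_2 are all 1, so H_1 = Z.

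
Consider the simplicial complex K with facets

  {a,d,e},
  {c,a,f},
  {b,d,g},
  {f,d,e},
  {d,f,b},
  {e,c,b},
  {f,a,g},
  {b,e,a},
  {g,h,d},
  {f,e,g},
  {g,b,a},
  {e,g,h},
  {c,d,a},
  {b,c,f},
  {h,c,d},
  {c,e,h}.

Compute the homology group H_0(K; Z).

H_0 ≅ Z.

Order the vertices as a < b < c < d < e < f < g < h. Listing each simplex with vertices in this order, K has dimension 2 with simplices:

  0-simplices (8): a, b, c, d, e, f, g, h
  1-simplices (24): ab, ac, ad, ae, af, ag, bc, bd, be, bf, bg, cd, ce, cf, ch, de, df, dg, dh, ef, eg, eh, fg, gh
  2-simplices (16): abe, abg, acd, acf, ade, afg, bce, bcf, bdf, bdg, cdh, ceh, def, dgh, efg, egh

giving chain groups C_0 ≅ Z^8, C_1 ≅ Z^24, C_2 ≅ Z^16.

Boundary ∂_1: C_1 → C_0 maps an edge to its endpoints' difference, ∂[p,q] = q − p.
The 8×24 boundary matrix has rank 7 and Smith normal form diag(1,1,1,1,1,1,1).

∂_2: C_2 → C_1 maps a triangle to the signed sum of its edges. For instance
  ∂bdf = df − bf + bd,
  ∂acd = cd − ad + ac.
The resulting 24×16 matrix has rank 15, and its Smith normal form has invariant factors (1,1,1,1,1,1,1,1,1,1,1,1,1,1,1).

From H_k ≅ ker(∂_k) / im(∂_{k+1}) we obtain:

  H_0: rank C_0 − rank ∂_1 = 8 − 7 = 1, and the invariant factors of ∂_1 are all 1, so H_0 ≅ Z.

(K is a triangulation of the torus T^2.)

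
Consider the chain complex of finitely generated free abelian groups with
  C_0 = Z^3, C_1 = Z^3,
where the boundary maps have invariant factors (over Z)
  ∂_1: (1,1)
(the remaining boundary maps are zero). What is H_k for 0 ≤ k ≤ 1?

H_0: b_0 = 3 − 0 − 2 = 1; torsion from ∂_1 factors > 1: none. So H_0 = Z.
H_1: b_1 = 3 − 2 − 0 = 1; torsion from ∂_2 factors > 1: none. So H_1 = Z.

H_0 = Z,  H_1 = Z.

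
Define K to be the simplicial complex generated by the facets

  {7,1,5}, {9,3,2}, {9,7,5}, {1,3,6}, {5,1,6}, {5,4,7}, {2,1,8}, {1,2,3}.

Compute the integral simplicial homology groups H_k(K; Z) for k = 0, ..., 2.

We work with the vertex ordering 1 < 2 < 3 < 4 < 5 < 6 < 7 < 8 < 9. The simplices of K, each written with vertices in increasing order, are:

  0-simplices (9): [1], [2], [3], [4], [5], [6], [7], [8], [9]
  1-simplices (17): [1,2], [1,3], [1,5], [1,6], [1,7], [1,8], [2,3], [2,8], [2,9], [3,6], [3,9], [4,5], [4,7], [5,6], [5,7], [5,9], [7,9]
  2-simplices (8): [1,2,3], [1,2,8], [1,3,6], [1,5,6], [1,5,7], [2,3,9], [4,5,7], [5,7,9]

so the chain groups are C_0 ≅ Z^9, C_1 ≅ Z^17, C_2 ≅ Z^8.

∂_1: C_1 → C_0 sends each edge [p,q] (with p < q) to q − p. For instance
  ∂[2,8] = [8] − [2].
The 9×17 boundary matrix has rank 8 and Smith normal form diag(1,1,1,1,1,1,1,1).

∂_2: C_2 → C_1 sends each 2-simplex [p,q,r] to [q,r] − [p,r] + [p,q]. For instance
  ∂[1,2,8] = [2,8] − [1,8] + [1,2],
  ∂[4,5,7] = [5,7] − [4,7] + [4,5].
The resulting 17×8 matrix has rank 8, and its Smith normal form has invariant factors (1,1,1,1,1,1,1,1).

Now H_k = ker ∂_k / im ∂_{k+1}, so:

  H_0: rank C_0 − rank ∂_1 = 9 − 8 = 1, and the invariant factors of ∂_1 are all 1, so H_0 = Z.
  H_1: rank ker ∂_1 − rank ∂_2 = (17 − 8) − 8 = 1, and the invariant factors of ∂_2 are all 1, so H_1 = Z.
  H_2: rank ker ∂_2 − rank ∂_3 = (8 − 8) − 0 = 0, and there is no ∂_3, so H_2 = 0.

As a check, the Euler characteristic is 9 − 17 + 8 = 0, which agrees with 1 − 1 + 0 = 0.

H_0 = Z,  H_1 = Z,  H_2 = 0.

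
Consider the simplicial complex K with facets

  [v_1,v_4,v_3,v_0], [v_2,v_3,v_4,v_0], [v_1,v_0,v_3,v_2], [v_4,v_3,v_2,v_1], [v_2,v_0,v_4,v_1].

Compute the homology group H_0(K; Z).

H_0 = Z.

We work with the vertex ordering v_0 < v_1 < v_2 < v_3 < v_4. The simplices of K, each written with vertices in increasing order, are:

  0-simplices (5): [v_0], [v_1], [v_2], [v_3], [v_4]
  1-simplices (10): [v_0,v_1], [v_0,v_2], [v_0,v_3], [v_0,v_4], [v_1,v_2], [v_1,v_3], [v_1,v_4], [v_2,v_3], [v_2,v_4], [v_3,v_4]
  2-simplices (10): [v_0,v_1,v_2], [v_0,v_1,v_3], [v_0,v_1,v_4], [v_0,v_2,v_3], [v_0,v_2,v_4], [v_0,v_3,v_4], [v_1,v_2,v_3], [v_1,v_2,v_4], [v_1,v_3,v_4], [v_2,v_3,v_4]
  3-simplices (5): [v_0,v_1,v_2,v_3], [v_0,v_1,v_2,v_4], [v_0,v_1,v_3,v_4], [v_0,v_2,v_3,v_4], [v_1,v_2,v_3,v_4]

Hence C_0 ≅ Z^5, C_1 ≅ Z^10, C_2 ≅ Z^10, C_3 ≅ Z^5.

The boundary map ∂_1: C_1 → C_0 maps an edge to its endpoints' difference, ∂[p,q] = q − p.
The 5×10 boundary matrix has rank 4 and Smith normal form diag(1,1,1,1).

The boundary map ∂_2: C_2 → C_1 maps a triangle to the signed sum of its edges. For instance
  ∂[v_0,v_2,v_4] = [v_2,v_4] − [v_0,v_4] + [v_0,v_2],
  ∂[v_0,v_2,v_3] = [v_2,v_3] − [v_0,v_3] + [v_0,v_2].
The 10×10 boundary matrix has rank 6 and Smith normal form diag(1,1,1,1,1,1).

The boundary map ∂_3: C_3 → C_2 sends each 3-simplex σ to the alternating sum Σ_i (−1)^i (σ with its i-th vertex removed). For instance
  ∂[v_0,v_1,v_3,v_4] = [v_1,v_3,v_4] − [v_0,v_3,v_4] + [v_0,v_1,v_4] − [v_0,v_1,v_3],
  ∂[v_1,v_2,v_3,v_4] = [v_2,v_3,v_4] − [v_1,v_3,v_4] + [v_1,v_2,v_4] − [v_1,v_2,v_3].
The 10×5 boundary matrix has rank 4 and Smith normal form diag(1,1,1,1).

From H_k ≅ ker(∂_k) / im(∂_{k+1}) we obtain:

  H_0: rank C_0 − rank ∂_1 = 5 − 4 = 1, and the invariant factors of ∂_1 are all 1, so H_0 ≅ Z.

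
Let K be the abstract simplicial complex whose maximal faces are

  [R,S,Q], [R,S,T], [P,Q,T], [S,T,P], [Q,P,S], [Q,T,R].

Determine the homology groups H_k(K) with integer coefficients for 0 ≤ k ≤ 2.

Fix the vertex order P < Q < R < S < T and write every simplex with vertices in increasing order. Then dim K = 2 and the simplices of K are:

  0-simplices (5): P, Q, R, S, T
  1-simplices (9): PQ, PS, PT, QR, QS, QT, RS, RT, ST
  2-simplices (6): PQS, PQT, PST, QRS, QRT, RST

so the chain groups are C_0 ≅ Z^5, C_1 ≅ Z^9, C_2 ≅ Z^6.

∂_1: C_1 → C_0 is given by ∂[p,q] = [q] − [p]. For instance
  ∂QS = S − Q.
As a 5×9 matrix over Z this has rank 4, with invariant factors (1,1,1,1).

∂_2: C_2 → C_1 acts by ∂[p,q,r] = [q,r] − [p,r] + [p,q]. For instance
  ∂RST = ST − RT + RS,
  ∂PST = ST − PT + PS.
The resulting 9×6 matrix has rank 5, and its Smith normal form has invariant factors (1,1,1,1,1).

Computing H_k = (kernel of ∂_k) / (image of ∂_{k+1}):

  H_0: rank C_0 − rank ∂_1 = 5 − 4 = 1, and the invariant factors of ∂_1 are all 1, so H_0 = Z.
  H_1: rank ker ∂_1 − rank ∂_2 = (9 − 4) − 5 = 0, and the invariant factors of ∂_2 are all 1, so H_1 = 0.
  H_2: rank ker ∂_2 − rank ∂_3 = (6 − 5) − 0 = 1, and there is no ∂_3, so H_2 = Z.

(K is a triangulation of the 2-sphere S^2.)

H_0 = Z,  H_1 = 0,  H_2 = Z.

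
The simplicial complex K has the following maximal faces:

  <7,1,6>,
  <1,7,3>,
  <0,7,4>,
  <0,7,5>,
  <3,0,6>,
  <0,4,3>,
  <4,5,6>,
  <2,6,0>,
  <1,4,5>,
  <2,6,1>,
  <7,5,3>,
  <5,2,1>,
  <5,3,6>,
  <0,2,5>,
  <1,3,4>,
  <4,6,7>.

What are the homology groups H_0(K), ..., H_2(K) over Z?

H_0 ≅ Z,  H_1 ≅ Z^2,  H_2 ≅ Z.

Order the vertices as 0 < 1 < 2 < 3 < 4 < 5 < 6 < 7. Listing each simplex with vertices in this order, K has dimension 2 with simplices:

  0-simplices (8): [0], [1], [2], [3], [4], [5], [6], [7]
  1-simplices (24): (24 of them)
  2-simplices (16): [0,2,5], [0,2,6], [0,3,4], [0,3,6], [0,4,7], [0,5,7], [1,2,5], [1,2,6], [1,3,4], [1,3,7], [1,4,5], [1,6,7], [3,5,6], [3,5,7], [4,5,6], [4,6,7]

Hence C_0 ≅ Z^8, C_1 ≅ Z^24, C_2 ≅ Z^16.

Boundary ∂_1: C_1 → C_0 maps an edge to its endpoints' difference, ∂[p,q] = q − p. For instance
  ∂[0,4] = [4] − [0].
The resulting 8×24 matrix has rank 7, and its Smith normal form has invariant factors (1,1,1,1,1,1,1).

Boundary ∂_2: C_2 → C_1 sends each 2-simplex [p,q,r] to [q,r] − [p,r] + [p,q]. For instance
  ∂[1,2,6] = [2,6] − [1,6] + [1,2],
  ∂[0,2,5] = [2,5] − [0,5] + [0,2].
This gives a 24×16 integer matrix of rank 15; reducing to Smith normal form yields diagonal entries (1,1,1,1,1,1,1,1,1,1,1,1,1,1,1).

From H_k ≅ ker(∂_k) / im(∂_{k+1}) we obtain:

  H_0: rank C_0 − rank ∂_1 = 8 − 7 = 1, and the invariant factors of ∂_1 are all 1, so H_0 = Z.
  H_1: rank ker ∂_1 − rank ∂_2 = (24 − 7) − 15 = 2, and the invariant factors of ∂_2 are all 1, so H_1 = Z^2.
  H_2: rank ker ∂_2 − rank ∂_3 = (16 − 15) − 0 = 1, and there is no ∂_3, so H_2 = Z.

As a check, the Euler characteristic is 8 − 24 + 16 = 0, which agrees with 1 − 2 + 1 = 0.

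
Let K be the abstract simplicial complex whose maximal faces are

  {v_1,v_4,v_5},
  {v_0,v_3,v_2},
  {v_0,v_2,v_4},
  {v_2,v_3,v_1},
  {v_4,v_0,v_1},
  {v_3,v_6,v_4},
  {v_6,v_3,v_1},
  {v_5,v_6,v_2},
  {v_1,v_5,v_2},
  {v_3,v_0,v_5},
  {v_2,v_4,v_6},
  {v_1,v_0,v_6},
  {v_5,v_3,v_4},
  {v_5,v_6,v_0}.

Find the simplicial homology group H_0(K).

H_0 = Z.

We work with the vertex ordering v_0 < v_1 < v_2 < v_3 < v_4 < v_5 < v_6. The simplices of K, each written with vertices in increasing order, are:

  0-simplices (7): [v_0], [v_1], [v_2], [v_3], [v_4], [v_5], [v_6]
  1-simplices (21): (21 of them)
  2-simplices (14): (14 of them)

giving chain groups C_0 ≅ Z^7, C_1 ≅ Z^21, C_2 ≅ Z^14.

Boundary ∂_1: C_1 → C_0 sends each edge [p,q] (with p < q) to q − p.
This gives a 7×21 integer matrix of rank 6; reducing to Smith normal form yields diagonal entries (1,1,1,1,1,1).

∂_2: C_2 → C_1 acts by ∂[p,q,r] = [q,r] − [p,r] + [p,q]. For instance
  ∂[v_1,v_2,v_3] = [v_2,v_3] − [v_1,v_3] + [v_1,v_2],
  ∂[v_0,v_5,v_6] = [v_5,v_6] − [v_0,v_6] + [v_0,v_5].
As a 21×14 matrix over Z this has rank 13, with invariant factors (1,1,1,1,1,1,1,1,1,1,1,1,1).

Computing H_k = (kernel of ∂_k) / (image of ∂_{k+1}):

  H_0: rank C_0 − rank ∂_1 = 7 − 6 = 1, and the invariant factors of ∂_1 are all 1, so H_0 = Z.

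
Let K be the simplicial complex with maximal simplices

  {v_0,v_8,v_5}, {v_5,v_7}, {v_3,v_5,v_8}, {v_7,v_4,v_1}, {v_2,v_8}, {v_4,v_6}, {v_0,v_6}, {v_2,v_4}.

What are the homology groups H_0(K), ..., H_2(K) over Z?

H_0 ≅ Z,  H_1 ≅ Z^2,  H_2 = 0.

Fix the vertex order v_0 < v_1 < v_2 < v_3 < v_4 < v_5 < v_6 < v_7 < v_8 and write every simplex with vertices in increasing order. Then dim K = 2 and the simplices of K are:

  0-simplices (9): [v_0], [v_1], [v_2], [v_3], [v_4], [v_5], [v_6], [v_7], [v_8]
  1-simplices (13): [v_0,v_5], [v_0,v_6], [v_0,v_8], [v_1,v_4], [v_1,v_7], [v_2,v_4], [v_2,v_8], [v_3,v_5], [v_3,v_8], [v_4,v_6], [v_4,v_7], [v_5,v_7], [v_5,v_8]
  2-simplices (3): [v_0,v_5,v_8], [v_1,v_4,v_7], [v_3,v_5,v_8]

so the chain groups are C_0 ≅ Z^9, C_1 ≅ Z^13, C_2 ≅ Z^3.

∂_1: C_1 → C_0 is given by ∂[p,q] = [q] − [p].
As a 9×13 matrix over Z this has rank 8, with invariant factors (1,1,1,1,1,1,1,1).

Boundary ∂_2: C_2 → C_1 acts by ∂[p,q,r] = [q,r] − [p,r] + [p,q]. For instance
  ∂[v_1,v_4,v_7] = [v_4,v_7] − [v_1,v_7] + [v_1,v_4],
  ∂[v_0,v_5,v_8] = [v_5,v_8] − [v_0,v_8] + [v_0,v_5].
The 13×3 boundary matrix has rank 3 and Smith normal form diag(1,1,1).

Computing H_k = (kernel of ∂_k) / (image of ∂_{k+1}):

  H_0: rank C_0 − rank ∂_1 = 9 − 8 = 1, and the invariant factors of ∂_1 are all 1, so H_0 = Z.
  H_1: rank ker ∂_1 − rank ∂_2 = (13 − 8) − 3 = 2, and the invariant factors of ∂_2 are all 1, so H_1 = Z^2.
  H_2: rank ker ∂_2 − rank ∂_3 = (3 − 3) − 0 = 0, and there is no ∂_3, so H_2 = 0.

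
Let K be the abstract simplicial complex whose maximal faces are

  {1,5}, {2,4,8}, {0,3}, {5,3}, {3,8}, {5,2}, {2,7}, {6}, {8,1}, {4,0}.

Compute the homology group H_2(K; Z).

Fix the vertex order 0 < 1 < 2 < 3 < 4 < 5 < 6 < 7 < 8 and write every simplex with vertices in increasing order. Then dim K = 2 and the simplices of K are:

  0-simplices (9): [0], [1], [2], [3], [4], [5], [6], [7], [8]
  1-simplices (11): [0,3], [0,4], [1,5], [1,8], [2,4], [2,5], [2,7], [2,8], [3,5], [3,8], [4,8]
  2-simplices (1): [2,4,8]

so the chain groups are C_0 ≅ Z^9, C_1 ≅ Z^11, C_2 ≅ Z^1.

The boundary map ∂_1: C_1 → C_0 sends each edge [p,q] (with p < q) to q − p. For instance
  ∂[2,8] = [8] − [2].
This gives a 9×11 integer matrix of rank 7; reducing to Smith normal form yields diagonal entries (1,1,1,1,1,1,1).

Boundary ∂_2: C_2 → C_1 sends each 2-simplex [p,q,r] to [q,r] − [p,r] + [p,q]. For instance
  ∂[2,4,8] = [4,8] − [2,8] + [2,4].
This gives a 11×1 integer matrix of rank 1; reducing to Smith normal form yields diagonal entries (1).

Reading off H_k = ker ∂_k / im ∂_{k+1}:

  H_2: rank ker ∂_2 − rank ∂_3 = (1 − 1) − 0 = 0, and there is no ∂_3, so H_2 ≅ 0.

H_2 ≅ 0.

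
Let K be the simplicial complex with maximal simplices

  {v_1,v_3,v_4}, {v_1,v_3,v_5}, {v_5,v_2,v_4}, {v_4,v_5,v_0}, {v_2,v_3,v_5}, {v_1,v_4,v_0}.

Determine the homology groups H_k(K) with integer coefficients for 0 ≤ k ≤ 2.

H_0 = Z,  H_1 = Z,  H_2 = 0.

We work with the vertex ordering v_0 < v_1 < v_2 < v_3 < v_4 < v_5. The simplices of K, each written with vertices in increasing order, are:

  0-simplices (6): [v_0], [v_1], [v_2], [v_3], [v_4], [v_5]
  1-simplices (12): [v_0,v_1], [v_0,v_4], [v_0,v_5], [v_1,v_3], [v_1,v_4], [v_1,v_5], [v_2,v_3], [v_2,v_4], [v_2,v_5], [v_3,v_4], [v_3,v_5], [v_4,v_5]
  2-simplices (6): [v_0,v_1,v_4], [v_0,v_4,v_5], [v_1,v_3,v_4], [v_1,v_3,v_5], [v_2,v_3,v_5], [v_2,v_4,v_5]

giving chain groups C_0 ≅ Z^6, C_1 ≅ Z^12, C_2 ≅ Z^6.

Boundary ∂_1: C_1 → C_0 sends each edge [p,q] (with p < q) to q − p. For instance
  ∂[v_2,v_3] = [v_3] − [v_2].
The resulting 6×12 matrix has rank 5, and its Smith normal form has invariant factors (1,1,1,1,1).

Boundary ∂_2: C_2 → C_1 sends each 2-simplex [p,q,r] to [q,r] − [p,r] + [p,q]. For instance
  ∂[v_1,v_3,v_5] = [v_3,v_5] − [v_1,v_5] + [v_1,v_3],
  ∂[v_2,v_3,v_5] = [v_3,v_5] − [v_2,v_5] + [v_2,v_3].
As a 12×6 matrix over Z this has rank 6, with invariant factors (1,1,1,1,1,1).

Reading off H_k = ker ∂_k / im ∂_{k+1}:

  H_0: rank C_0 − rank ∂_1 = 6 − 5 = 1, and the invariant factors of ∂_1 are all 1, so H_0 ≅ Z.
  H_1: rank ker ∂_1 − rank ∂_2 = (12 − 5) − 6 = 1, and the invariant factors of ∂_2 are all 1, so H_1 ≅ Z.
  H_2: rank ker ∂_2 − rank ∂_3 = (6 − 6) − 0 = 0, and there is no ∂_3, so H_2 ≅ 0.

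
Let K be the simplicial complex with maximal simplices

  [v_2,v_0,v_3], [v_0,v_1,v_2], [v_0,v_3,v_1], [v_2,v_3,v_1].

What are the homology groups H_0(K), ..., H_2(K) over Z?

H_0 = Z,  H_1 = 0,  H_2 = Z.

K has 4 vertices, 6 edges, 4 triangles.
rank ∂_0 = 0, rank ∂_1 = 3 ⇒ b_0 = 4 − 0 − 3 = 1; all invariant factors of ∂_1 are 1 so no torsion. So H_0 = Z.
rank ∂_1 = 3, rank ∂_2 = 3 ⇒ b_1 = 6 − 3 − 3 = 0; all invariant factors of ∂_2 are 1 so no torsion. So H_1 = 0.
rank ∂_2 = 3, rank ∂_3 = 0 ⇒ b_2 = 4 − 3 − 0 = 1. So H_2 = Z.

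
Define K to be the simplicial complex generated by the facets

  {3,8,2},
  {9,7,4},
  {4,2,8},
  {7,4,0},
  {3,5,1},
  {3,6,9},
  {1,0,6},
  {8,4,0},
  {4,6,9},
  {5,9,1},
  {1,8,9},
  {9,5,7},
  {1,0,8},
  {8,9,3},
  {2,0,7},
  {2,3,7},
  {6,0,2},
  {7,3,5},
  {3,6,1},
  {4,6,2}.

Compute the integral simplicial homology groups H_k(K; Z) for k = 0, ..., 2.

H_0 = Z,  H_1 = Z ⊕ Z_2,  H_2 = 0.

Order the vertices as 0 < 1 < 2 < 3 < 4 < 5 < 6 < 7 < 8 < 9. Listing each simplex with vertices in this order, K has dimension 2 with simplices:

  0-simplices (10): [0], [1], [2], [3], [4], [5], [6], [7], [8], [9]
  1-simplices (30): (30 of them)
  2-simplices (20): (20 of them)

giving chain groups C_0 ≅ Z^10, C_1 ≅ Z^30, C_2 ≅ Z^20.

∂_1: C_1 → C_0 is given by ∂[p,q] = [q] − [p].
This gives a 10×30 integer matrix of rank 9; reducing to Smith normal form yields diagonal entries (1,1,1,1,1,1,1,1,1).

The boundary map ∂_2: C_2 → C_1 sends each 2-simplex [p,q,r] to [q,r] − [p,r] + [p,q]. For instance
  ∂[3,6,9] = [6,9] − [3,9] + [3,6],
  ∂[1,3,6] = [3,6] − [1,6] + [1,3].
As a 30×20 matrix over Z this has rank 20, with invariant factors (1,1,1,1,1,1,1,1,1,1,1,1,1,1,1,1,1,1,1,2).

Reading off H_k = ker ∂_k / im ∂_{k+1}:

  H_0: rank C_0 − rank ∂_1 = 10 − 9 = 1, and the invariant factors of ∂_1 are all 1, so H_0 = Z.
  H_1: rank ker ∂_1 − rank ∂_2 = (30 − 9) − 20 = 1, and ∂_2 has invariant factor 2 > 1, so H_1 = Z ⊕ Z_2.
  H_2: rank ker ∂_2 − rank ∂_3 = (20 − 20) − 0 = 0, and there is no ∂_3, so H_2 = 0.

(K is a triangulation of the Klein bottle.)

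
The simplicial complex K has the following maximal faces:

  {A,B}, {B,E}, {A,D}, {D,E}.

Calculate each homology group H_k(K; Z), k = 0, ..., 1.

H_0 ≅ Z,  H_1 ≅ Z.

Take the total order A < B < D < E on the vertex set. Then K (dimension 1) consists of the simplices:

  0-simplices (4): A, B, D, E
  1-simplices (4): AB, AD, BE, DE

Hence C_0 ≅ Z^4, C_1 ≅ Z^4.

The boundary map ∂_1: C_1 → C_0 sends each edge [p,q] (with p < q) to q − p. For instance
  ∂DE = E − D.
The resulting 4×4 matrix has rank 3, and its Smith normal form has invariant factors (1,1,1).

Reading off H_k = ker ∂_k / im ∂_{k+1}:

  H_0: rank C_0 − rank ∂_1 = 4 − 3 = 1, and the invariant factors of ∂_1 are all 1, so H_0 ≅ Z.
  H_1: rank ker ∂_1 − rank ∂_2 = (4 − 3) − 0 = 1, and there is no ∂_2, so H_1 ≅ Z.

As a check, the Euler characteristic is 4 − 4 = 0, which agrees with 1 − 1 = 0.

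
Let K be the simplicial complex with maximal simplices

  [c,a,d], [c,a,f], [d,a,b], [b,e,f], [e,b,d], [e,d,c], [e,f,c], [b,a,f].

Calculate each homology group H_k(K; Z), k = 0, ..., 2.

H_0 ≅ Z,  H_1 = 0,  H_2 ≅ Z.

Take the total order a < b < c < d < e < f on the vertex set. Then K (dimension 2) consists of the simplices:

  0-simplices (6): a, b, c, d, e, f
  1-simplices (12): ab, ac, ad, af, bd, be, bf, cd, ce, cf, de, ef
  2-simplices (8): abd, abf, acd, acf, bde, bef, cde, cef

Hence C_0 ≅ Z^6, C_1 ≅ Z^12, C_2 ≅ Z^8.

Boundary ∂_1: C_1 → C_0 maps an edge to its endpoints' difference, ∂[p,q] = q − p.
As a 6×12 matrix over Z this has rank 5, with invariant factors (1,1,1,1,1).

The boundary map ∂_2: C_2 → C_1 acts by ∂[p,q,r] = [q,r] − [p,r] + [p,q]. For instance
  ∂abd = bd − ad + ab,
  ∂acd = cd − ad + ac.
The 12×8 boundary matrix has rank 7 and Smith normal form diag(1,1,1,1,1,1,1).

Now H_k = ker ∂_k / im ∂_{k+1}, so:

  H_0: rank C_0 − rank ∂_1 = 6 − 5 = 1, and the invariant factors of ∂_1 are all 1, so H_0 ≅ Z.
  H_1: rank ker ∂_1 − rank ∂_2 = (12 − 5) − 7 = 0, and the invariant factors of ∂_2 are all 1, so H_1 ≅ 0.
  H_2: rank ker ∂_2 − rank ∂_3 = (8 − 7) − 0 = 1, and there is no ∂_3, so H_2 ≅ Z.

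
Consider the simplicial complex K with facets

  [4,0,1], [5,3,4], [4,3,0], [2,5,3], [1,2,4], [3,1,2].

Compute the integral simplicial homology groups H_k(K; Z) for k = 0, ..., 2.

Fix the vertex order 0 < 1 < 2 < 3 < 4 < 5 and write every simplex with vertices in increasing order. Then dim K = 2 and the simplices of K are:

  0-simplices (6): [0], [1], [2], [3], [4], [5]
  1-simplices (12): [0,1], [0,3], [0,4], [1,2], [1,3], [1,4], [2,3], [2,4], [2,5], [3,4], [3,5], [4,5]
  2-simplices (6): [0,1,4], [0,3,4], [1,2,3], [1,2,4], [2,3,5], [3,4,5]

giving chain groups C_0 ≅ Z^6, C_1 ≅ Z^12, C_2 ≅ Z^6.

Boundary ∂_1: C_1 → C_0 sends each edge [p,q] (with p < q) to q − p. For instance
  ∂[0,3] = [3] − [0].
The resulting 6×12 matrix has rank 5, and its Smith normal form has invariant factors (1,1,1,1,1).

The boundary map ∂_2: C_2 → C_1 maps a triangle to the signed sum of its edges. For instance
  ∂[2,3,5] = [3,5] − [2,5] + [2,3],
  ∂[0,1,4] = [1,4] − [0,4] + [0,1].
The 12×6 boundary matrix has rank 6 and Smith normal form diag(1,1,1,1,1,1).

Now H_k = ker ∂_k / im ∂_{k+1}, so:

  H_0: rank C_0 − rank ∂_1 = 6 − 5 = 1, and the invariant factors of ∂_1 are all 1, so H_0 ≅ Z.
  H_1: rank ker ∂_1 − rank ∂_2 = (12 − 5) − 6 = 1, and the invariant factors of ∂_2 are all 1, so H_1 ≅ Z.
  H_2: rank ker ∂_2 − rank ∂_3 = (6 − 6) − 0 = 0, and there is no ∂_3, so H_2 ≅ 0.

H_0 = Z,  H_1 = Z,  H_2 = 0.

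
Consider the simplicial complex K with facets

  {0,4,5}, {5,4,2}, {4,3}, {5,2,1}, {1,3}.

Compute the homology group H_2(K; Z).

We work with the vertex ordering 0 < 1 < 2 < 3 < 4 < 5. The simplices of K, each written with vertices in increasing order, are:

  0-simplices (6): [0], [1], [2], [3], [4], [5]
  1-simplices (9): [0,4], [0,5], [1,2], [1,3], [1,5], [2,4], [2,5], [3,4], [4,5]
  2-simplices (3): [0,4,5], [1,2,5], [2,4,5]

giving chain groups C_0 ≅ Z^6, C_1 ≅ Z^9, C_2 ≅ Z^3.

The boundary map ∂_1: C_1 → C_0 maps an edge to its endpoints' difference, ∂[p,q] = q − p.
As a 6×9 matrix over Z this has rank 5, with invariant factors (1,1,1,1,1).

Boundary ∂_2: C_2 → C_1 maps a triangle to the signed sum of its edges. For instance
  ∂[0,4,5] = [4,5] − [0,5] + [0,4],
  ∂[1,2,5] = [2,5] − [1,5] + [1,2].
This gives a 9×3 integer matrix of rank 3; reducing to Smith normal form yields diagonal entries (1,1,1).

Now H_k = ker ∂_k / im ∂_{k+1}, so:

  H_2: rank ker ∂_2 − rank ∂_3 = (3 − 3) − 0 = 0, and there is no ∂_3, so H_2 = 0.

H_2 ≅ 0.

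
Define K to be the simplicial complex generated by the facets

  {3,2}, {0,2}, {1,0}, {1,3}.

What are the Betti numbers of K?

b_0 = 1, b_1 = 1.

We work with the vertex ordering 0 < 1 < 2 < 3. The simplices of K, each written with vertices in increasing order, are:

  0-simplices (4): [0], [1], [2], [3]
  1-simplices (4): [0,1], [0,2], [1,3], [2,3]

Hence C_0 ≅ Z^4, C_1 ≅ Z^4.

∂_1: C_1 → C_0 sends each edge [p,q] (with p < q) to q − p. For instance
  ∂[1,3] = [3] − [1].
The 4×4 boundary matrix has rank 3 and Smith normal form diag(1,1,1).

Computing H_k = (kernel of ∂_k) / (image of ∂_{k+1}):

  H_0: rank C_0 − rank ∂_1 = 4 − 3 = 1, and the invariant factors of ∂_1 are all 1, so H_0 = Z.
  H_1: rank ker ∂_1 − rank ∂_2 = (4 − 3) − 0 = 1, and there is no ∂_2, so H_1 = Z.

(K is a triangulation of the circle S^1.)

Hence the Betti numbers are b_0 = 1, b_1 = 1.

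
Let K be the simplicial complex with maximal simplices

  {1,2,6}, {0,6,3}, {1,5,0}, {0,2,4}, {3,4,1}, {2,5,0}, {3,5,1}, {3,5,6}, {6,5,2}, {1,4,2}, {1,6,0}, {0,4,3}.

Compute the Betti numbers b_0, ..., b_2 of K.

b_0 = 1, b_1 = 0, b_2 = 0.

Order the vertices as 0 < 1 < 2 < 3 < 4 < 5 < 6. Listing each simplex with vertices in this order, K has dimension 2 with simplices:

  0-simplices (7): [0], [1], [2], [3], [4], [5], [6]
  1-simplices (18): [0,1], [0,2], [0,3], [0,4], [0,5], [0,6], [1,2], [1,3], [1,4], [1,5], [1,6], [2,4], [2,5], [2,6], [3,4], [3,5], [3,6], [5,6]
  2-simplices (12): [0,1,5], [0,1,6], [0,2,4], [0,2,5], [0,3,4], [0,3,6], [1,2,4], [1,2,6], [1,3,4], [1,3,5], [2,5,6], [3,5,6]

Hence C_0 ≅ Z^7, C_1 ≅ Z^18, C_2 ≅ Z^12.

The boundary map ∂_1: C_1 → C_0 sends each edge [p,q] (with p < q) to q − p. For instance
  ∂[0,3] = [3] − [0].
As a 7×18 matrix over Z this has rank 6, with invariant factors (1,1,1,1,1,1).

The boundary map ∂_2: C_2 → C_1 maps a triangle to the signed sum of its edges. For instance
  ∂[0,1,6] = [1,6] − [0,6] + [0,1],
  ∂[1,3,4] = [3,4] − [1,4] + [1,3].
The resulting 18×12 matrix has rank 12, and its Smith normal form has invariant factors (1,1,1,1,1,1,1,1,1,1,1,2).

Computing H_k = (kernel of ∂_k) / (image of ∂_{k+1}):

  H_0: rank C_0 − rank ∂_1 = 7 − 6 = 1, and the invariant factors of ∂_1 are all 1, so H_0 ≅ Z.
  H_1: rank ker ∂_1 − rank ∂_2 = (18 − 6) − 12 = 0, and ∂_2 has invariant factor 2 > 1, so H_1 ≅ Z_2.
  H_2: rank ker ∂_2 − rank ∂_3 = (12 − 12) − 0 = 0, and there is no ∂_3, so H_2 ≅ 0.

Hence the Betti numbers are b_0 = 1, b_1 = 0, b_2 = 0.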